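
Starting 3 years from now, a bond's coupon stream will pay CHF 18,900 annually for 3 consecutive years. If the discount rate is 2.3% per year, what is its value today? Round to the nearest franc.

PV at t=2 (ordinary 3-year annuity): 18900 × a(3|0.023) = 18900 × 2.867113 = 54,188.4394
PV₀ = 54,188.4394 / (1+0.023)^2 = 54,188.4394 / 1.046529 = 51,779.2048

CHF 51,779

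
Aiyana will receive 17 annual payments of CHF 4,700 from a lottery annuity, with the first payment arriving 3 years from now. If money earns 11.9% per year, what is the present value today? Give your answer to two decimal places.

Value one period before first payment (t=2): 4700 × [1 − (1+0.119)^(−17)] / 0.119 = 4700 × 7.160732 = 33,655.4409
Discount back 2 years: 33,655.4409 × (1+0.119)^(−2) = 33,655.4409 × 0.798619 = 26,877.8862

CHF 26,877.89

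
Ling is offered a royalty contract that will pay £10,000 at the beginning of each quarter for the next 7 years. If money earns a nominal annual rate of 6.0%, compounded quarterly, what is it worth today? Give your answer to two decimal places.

With 4 periods per year: i = 0.015, n = 28.
PV = PMT · [1 − (1+i)^(−n)] / i × (1+i) = 10000 · 23.067617 = 230,676.1746
(annuity-due: payments at period start, so ×(1+i).)

£230,676.17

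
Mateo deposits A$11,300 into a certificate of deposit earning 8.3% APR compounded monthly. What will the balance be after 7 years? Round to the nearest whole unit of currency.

A$20,162

With 12 periods per year: i = 0.00691667, n = 84.
11,300 × (1+0.00691667)^84 = 11,300 × 1.784253 = 20,162.0606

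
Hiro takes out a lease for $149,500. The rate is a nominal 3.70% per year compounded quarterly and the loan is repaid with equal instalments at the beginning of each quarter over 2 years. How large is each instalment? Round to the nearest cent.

With 4 periods per year: i = 0.00925, n = 8.
PMT = 149500 / ( [1 − (1+0.00925)^(−8)] / 0.00925 × (1+i) ) = 149500 / 7.748024 = 19,295.2413

$19,295.24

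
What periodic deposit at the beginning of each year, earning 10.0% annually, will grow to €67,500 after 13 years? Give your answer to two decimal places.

€2,502.32

PMT = 67500 / ( [(1+0.1)^13 − 1] / 0.1 × (1+i) ) = 67500 / 26.974983 = 2,502.3185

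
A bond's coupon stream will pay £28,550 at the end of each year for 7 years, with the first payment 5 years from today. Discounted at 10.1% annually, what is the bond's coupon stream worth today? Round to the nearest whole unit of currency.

£94,279

PV at t=4 (ordinary 7-year annuity): 28550 × a(7|0.101) = 28550 × 4.852432 = 138,536.9220
Discount back 4 years: 138,536.9220 × (1+0.101)^(−4) = 138,536.9220 × 0.680535 = 94,279.2803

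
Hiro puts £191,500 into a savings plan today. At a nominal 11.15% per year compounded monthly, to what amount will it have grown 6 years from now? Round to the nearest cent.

£372,709.34

Periodic rate i = 0.1115/12 = 0.00929167; n = 6 × 12 = 72 periods.
FV = PV·(1+i)^n = 191,500 × 1.946263 = 372,709.3397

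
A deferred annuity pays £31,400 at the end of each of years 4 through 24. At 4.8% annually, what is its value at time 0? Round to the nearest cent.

£356,002.15

Value one period before first payment (t=3): 31400 × [1 − (1+0.048)^(−21)] / 0.048 = 31400 × 13.049889 = 409,766.5127
PV₀ = 409,766.5127 / (1+0.048)^3 = 409,766.5127 / 1.151023 = 356,002.1459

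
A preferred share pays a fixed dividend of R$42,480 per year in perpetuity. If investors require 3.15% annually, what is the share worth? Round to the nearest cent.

R$1,348,571.43

PV = PMT / i = 42480 / 0.0315 = 1,348,571.4286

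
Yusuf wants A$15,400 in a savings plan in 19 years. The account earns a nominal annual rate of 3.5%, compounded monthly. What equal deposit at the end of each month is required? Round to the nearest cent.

A$47.65

With 12 periods per year: i = 0.00291667, n = 228.
PMT = 15400 / ( [(1+0.00291667)^228 − 1] / 0.00291667 ) = 15400 / 323.180345 = 47.6514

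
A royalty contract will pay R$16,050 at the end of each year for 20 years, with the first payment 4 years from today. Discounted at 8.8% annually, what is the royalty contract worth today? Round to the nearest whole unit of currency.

R$115,400

Value one period before first payment (t=3): 16050 × [1 − (1+0.088)^(−20)] / 0.088 = 16050 × 9.260151 = 148,625.4293
PV₀ = 148,625.4293 / (1+0.088)^3 = 148,625.4293 / 1.287913 = 115,400.1666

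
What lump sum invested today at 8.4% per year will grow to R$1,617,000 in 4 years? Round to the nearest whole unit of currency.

R$1,171,097

PV = FV·(1+i)^(−n) = 1,617,000 × 0.724241 = 1,171,097.0611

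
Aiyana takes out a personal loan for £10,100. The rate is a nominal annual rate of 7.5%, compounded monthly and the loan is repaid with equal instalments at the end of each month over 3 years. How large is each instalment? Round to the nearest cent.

£314.17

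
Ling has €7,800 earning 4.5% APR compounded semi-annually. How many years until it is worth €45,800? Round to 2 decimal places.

Periodic rate i = 0.045/2 = 0.0225.
(1+i)^n = 45800/7800 = 5.87179, so n = ln 5.87179 / ln 1.0225 = 79.5556 half-years
= 79.5556/2 years

39.78 years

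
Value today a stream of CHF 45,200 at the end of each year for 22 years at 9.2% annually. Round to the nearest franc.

PV = 45200 × [1 − (1+0.092)^(−22)] / 0.092 = 45200 × 9.301680 = 420,435.9583

CHF 420,436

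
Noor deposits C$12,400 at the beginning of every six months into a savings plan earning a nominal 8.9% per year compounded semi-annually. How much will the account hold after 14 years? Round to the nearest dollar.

C$693,881

With 2 periods per year: i = 0.0445, n = 28.
FV = 12400 × [(1+0.0445)^28 − 1] / 0.0445 × (1+i) = 12400 × 55.958147 = 693,881.0214
(Beginning-of-period payments → annuity-due factor ×(1+i).)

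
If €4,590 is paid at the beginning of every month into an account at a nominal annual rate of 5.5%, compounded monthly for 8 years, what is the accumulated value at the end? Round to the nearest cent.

€554,478.56

i = 0.055/12 = 0.00458333 per month; n = 8·12 = 96.
FV = PMT · [(1+i)^n − 1] / i × (1+i) = 4590 · 120.801429 = 554,478.5577
Payments are at the start of each period, so multiply by (1+i).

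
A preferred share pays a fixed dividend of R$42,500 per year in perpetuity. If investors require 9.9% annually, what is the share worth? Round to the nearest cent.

R$429,292.93

PV = C/r = 42500/0.099 = 429,292.9293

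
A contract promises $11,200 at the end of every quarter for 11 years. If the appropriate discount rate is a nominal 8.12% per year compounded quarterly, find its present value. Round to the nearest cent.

$323,850.03

i = 0.0812/4 = 0.0203 per quarter; n = 11·4 = 44.
Annuity factor a(44|0.0203) = 28.915182; PV = 11200 × 28.915182 = 323,850.0350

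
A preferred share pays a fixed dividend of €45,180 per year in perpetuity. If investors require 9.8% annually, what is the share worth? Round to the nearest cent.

PV = PMT / i = 45180 / 0.098 = 461,020.4082

€461,020.41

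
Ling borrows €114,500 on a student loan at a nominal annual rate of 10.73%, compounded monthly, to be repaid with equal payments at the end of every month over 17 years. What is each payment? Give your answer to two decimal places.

With 12 periods per year: i = 0.00894167, n = 204.
Annuity-PV factor = 93.642913; PMT = 114500 / 93.642913 = 1,222.7300

€1,222.73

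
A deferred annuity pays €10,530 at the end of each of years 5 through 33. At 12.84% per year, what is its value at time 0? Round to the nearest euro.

Value one period before first payment (t=4): 10530 × [1 − (1+0.1284)^(−29)] / 0.1284 = 10530 × 7.553736 = 79,540.8403
PV₀ = 79,540.8403 / (1+0.1284)^4 = 79,540.8403 / 1.621259 = 49,061.1659

€49,061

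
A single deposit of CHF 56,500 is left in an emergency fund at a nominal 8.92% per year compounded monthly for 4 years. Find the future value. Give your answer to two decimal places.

CHF 80,617.93

i = 0.0892/12 = 0.00743333 per month; n = 4·12 = 48.
FV = 56,500 × (1 + 0.00743333)^48 = 80,617.9288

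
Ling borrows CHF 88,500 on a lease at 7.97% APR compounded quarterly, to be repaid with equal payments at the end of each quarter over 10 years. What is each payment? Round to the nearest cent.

CHF 3,230.93

i = 0.0797/4 = 0.019925 per quarter; n = 10·4 = 40.
PMT = 88500 / ( [1 − (1+0.019925)^(−40)] / 0.019925 ) = 88500 / 27.391495 = 3,230.9299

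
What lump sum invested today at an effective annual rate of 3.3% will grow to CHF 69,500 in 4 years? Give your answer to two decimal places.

PV = 69,500 / (1 + 0.033)^4 = 69,500 / 1.138679 = 61,035.6422

CHF 61,035.64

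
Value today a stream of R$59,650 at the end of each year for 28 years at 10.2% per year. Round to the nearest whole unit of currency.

R$546,263

PV = 59650 × [1 − (1+0.102)^(−28)] / 0.102 = 59650 × 9.157799 = 546,262.6863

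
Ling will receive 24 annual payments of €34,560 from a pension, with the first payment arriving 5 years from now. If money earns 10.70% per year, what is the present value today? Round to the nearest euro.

PV at t=4 (ordinary 24-year annuity): 34560 × a(24|0.107) = 34560 × 8.530953 = 294,829.7202
PV₀ = 294,829.7202 / (1+0.107)^4 = 294,829.7202 / 1.501725 = 196,327.3374

€196,327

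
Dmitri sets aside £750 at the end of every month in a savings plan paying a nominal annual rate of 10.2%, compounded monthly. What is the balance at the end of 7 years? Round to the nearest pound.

£91,411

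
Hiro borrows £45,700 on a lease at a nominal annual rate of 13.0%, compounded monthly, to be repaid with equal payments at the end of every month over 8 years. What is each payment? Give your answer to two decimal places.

£768.09

With 12 periods per year: i = 0.0108333, n = 96.
PMT = 45700 / ( [1 − (1+0.0108333)^(−96)] / 0.0108333 ) = 45700 / 59.498115 = 768.0916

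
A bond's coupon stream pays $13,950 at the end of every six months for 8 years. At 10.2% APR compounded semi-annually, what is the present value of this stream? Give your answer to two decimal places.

$150,116.51

i = 0.102/2 = 0.051 per half-year; n = 8·2 = 16.
PV = PMT · [1 − (1+i)^(−n)] / i = 13950 · 10.761040 = 150,116.5068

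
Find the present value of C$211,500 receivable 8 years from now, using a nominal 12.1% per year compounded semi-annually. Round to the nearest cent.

C$82,630.35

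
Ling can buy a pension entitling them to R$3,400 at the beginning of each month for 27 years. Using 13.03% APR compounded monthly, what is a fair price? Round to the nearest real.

R$306,957

i = 0.1303/12 = 0.0108583 per month; n = 27·12 = 324.
PV = PMT · [1 − (1+i)^(−n)] / i × (1+i) = 3400 · 90.281507 = 306,957.1235
(Beginning-of-period payments → annuity-due factor ×(1+i).)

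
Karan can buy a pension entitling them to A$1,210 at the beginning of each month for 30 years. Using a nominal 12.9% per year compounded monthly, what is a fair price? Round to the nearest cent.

A$111,345.60

With 12 periods per year: i = 0.01075, n = 360.
PV = PMT · [1 − (1+i)^(−n)] / i × (1+i) = 1210 · 92.021158 = 111,345.6012
Payments are at the start of each period, so multiply by (1+i).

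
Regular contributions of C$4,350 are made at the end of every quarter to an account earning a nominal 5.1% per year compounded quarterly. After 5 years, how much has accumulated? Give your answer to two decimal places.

C$98,389.55

Periodic rate i = 0.051/4 = 0.01275; n = 5 × 4 = 20 periods.
Accumulation factor s(20|0.01275) = 22.618286; FV = 4350 × 22.618286 = 98,389.5461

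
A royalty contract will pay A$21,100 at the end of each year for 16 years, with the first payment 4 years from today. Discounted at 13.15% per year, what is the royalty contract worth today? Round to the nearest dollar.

A$95,419

Value one period before first payment (t=3): 21100 × [1 − (1+0.1315)^(−16)] / 0.1315 = 21100 × 6.551143 = 138,229.1243
Discount back 3 years: 138,229.1243 × (1+0.1315)^(−3) = 138,229.1243 × 0.690298 = 95,419.2243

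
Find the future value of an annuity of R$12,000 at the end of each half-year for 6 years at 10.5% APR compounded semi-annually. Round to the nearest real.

i = 0.105/2 = 0.0525 per half-year; n = 6·2 = 12.
FV = PMT · [(1+i)^n − 1] / i = 12000 · 16.149405 = 193,792.8656

R$193,793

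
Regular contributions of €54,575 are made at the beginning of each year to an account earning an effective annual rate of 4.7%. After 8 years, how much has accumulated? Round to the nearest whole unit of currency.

FV = 54575 × [(1+0.047)^8 − 1] / 0.047 × (1+i) = 54575 × 9.891272 = 539,816.1801
(annuity-due: payments at period start, so ×(1+i).)

€539,816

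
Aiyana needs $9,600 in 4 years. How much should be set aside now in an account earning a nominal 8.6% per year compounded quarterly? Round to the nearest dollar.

With 4 periods per year: i = 0.0215, n = 16.
PV = FV·(1+i)^(−n) = 9,600 × 0.711518 = 6,830.5755

$6,831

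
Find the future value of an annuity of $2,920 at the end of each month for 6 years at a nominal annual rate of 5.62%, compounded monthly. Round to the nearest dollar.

$249,343

Periodic rate i = 0.0562/12 = 0.00468333; n = 6 × 12 = 72 periods.
FV = 2920 × [(1+0.00468333)^72 − 1] / 0.00468333 = 2920 × 85.391500 = 249,343.1789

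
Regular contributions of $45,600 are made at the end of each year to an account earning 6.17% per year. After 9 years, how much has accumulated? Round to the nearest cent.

$527,704.97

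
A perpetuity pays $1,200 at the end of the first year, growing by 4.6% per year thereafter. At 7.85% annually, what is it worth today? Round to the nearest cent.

PV = PMT / (i − g) = 1200 / (0.0785 − 0.046) = 1200 / 0.032500 = 36,923.0769

$36,923.08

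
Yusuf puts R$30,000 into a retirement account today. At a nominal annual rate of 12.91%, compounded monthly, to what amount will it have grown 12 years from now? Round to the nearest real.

With 12 periods per year: i = 0.0107583, n = 144.
FV = PV·(1+i)^n = 30,000 × 4.668911 = 140,067.3345

R$140,067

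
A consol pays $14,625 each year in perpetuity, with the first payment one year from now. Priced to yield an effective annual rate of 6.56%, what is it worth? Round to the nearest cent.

$222,942.07

PV = PMT / i = 14625 / 0.0656 = 222,942.0732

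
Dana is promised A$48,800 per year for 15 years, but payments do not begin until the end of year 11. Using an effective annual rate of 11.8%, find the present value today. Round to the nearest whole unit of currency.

PV at t=10 (ordinary 15-year annuity): 48800 × a(15|0.118) = 48800 × 6.884233 = 335,950.5590
PV₀ = 335,950.5590 / (1+0.118)^10 = 335,950.5590 / 3.050830 = 110,117.7509

A$110,118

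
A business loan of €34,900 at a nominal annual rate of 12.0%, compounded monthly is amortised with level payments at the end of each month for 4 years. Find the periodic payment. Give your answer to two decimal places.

With 12 periods per year: i = 0.01, n = 48.
PMT = 34900 / ( [1 − (1+0.01)^(−48)] / 0.01 ) = 34900 / 37.973959 = 919.0509

€919.05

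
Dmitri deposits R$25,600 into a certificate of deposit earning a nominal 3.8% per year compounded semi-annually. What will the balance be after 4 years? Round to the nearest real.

With 2 periods per year: i = 0.019, n = 8.
FV = PV·(1+i)^n = 25,600 × 1.162501 = 29,760.0350

R$29,760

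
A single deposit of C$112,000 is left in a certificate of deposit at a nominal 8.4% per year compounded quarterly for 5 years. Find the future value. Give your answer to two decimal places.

C$169,719.94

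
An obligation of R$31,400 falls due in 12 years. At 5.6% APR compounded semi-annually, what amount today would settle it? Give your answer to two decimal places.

With 2 periods per year: i = 0.028, n = 24.
PV = 31,400 / (1 + 0.028)^24 = 31,400 / 1.940148 = 16,184.3364

R$16,184.34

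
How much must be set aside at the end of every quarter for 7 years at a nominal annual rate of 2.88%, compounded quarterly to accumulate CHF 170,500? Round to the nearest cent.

Periodic rate i = 0.0288/4 = 0.0072; n = 7 × 4 = 28 periods.
FV-annuity factor = 30.899342; PMT = 170500 / 30.899342 = 5,517.9169

CHF 5,517.92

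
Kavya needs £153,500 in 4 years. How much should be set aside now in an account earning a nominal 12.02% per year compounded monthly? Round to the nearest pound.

£95,135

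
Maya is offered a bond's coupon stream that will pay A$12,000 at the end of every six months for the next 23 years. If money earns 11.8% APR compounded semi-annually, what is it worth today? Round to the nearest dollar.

A$188,831

i = 0.118/2 = 0.059 per half-year; n = 23·2 = 46.
Annuity factor a(46|0.059) = 15.735949; PV = 12000 × 15.735949 = 188,831.3828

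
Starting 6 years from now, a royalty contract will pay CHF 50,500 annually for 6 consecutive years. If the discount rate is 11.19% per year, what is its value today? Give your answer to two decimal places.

CHF 125,021.61

Value one period before first payment (t=5): 50500 × [1 − (1+0.1119)^(−6)] / 0.1119 = 50500 × 4.207483 = 212,477.8805
PV₀ = 212,477.8805 / (1+0.1119)^5 = 212,477.8805 / 1.699529 = 125,021.6063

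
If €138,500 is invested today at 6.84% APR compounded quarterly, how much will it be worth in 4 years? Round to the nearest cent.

€181,663.74

i = 0.0684/4 = 0.0171 per quarter; n = 4·4 = 16.
138,500 × (1+0.0171)^16 = 138,500 × 1.311652 = 181,663.7364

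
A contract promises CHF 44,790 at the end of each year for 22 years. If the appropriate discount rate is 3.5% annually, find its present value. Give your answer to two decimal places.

CHF 679,335.52

PV = PMT · [1 − (1+i)^(−n)] / i = 44790 · 15.167125 = 679,335.5214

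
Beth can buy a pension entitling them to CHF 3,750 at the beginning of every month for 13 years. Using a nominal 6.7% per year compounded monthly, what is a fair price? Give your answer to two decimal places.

CHF 392,032.55

i = 0.067/12 = 0.00558333 per month; n = 13·12 = 156.
PV = 3750 × [1 − (1+0.00558333)^(−156)] / 0.00558333 × (1+i) = 3750 × 104.542014 = 392,032.5538
(Beginning-of-period payments → annuity-due factor ×(1+i).)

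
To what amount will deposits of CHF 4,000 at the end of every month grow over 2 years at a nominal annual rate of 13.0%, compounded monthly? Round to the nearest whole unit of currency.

i = 0.13/12 = 0.0108333 per month; n = 2·12 = 24.
FV = PMT · [(1+i)^n − 1] / i = 4000 · 27.241655 = 108,966.6200

CHF 108,967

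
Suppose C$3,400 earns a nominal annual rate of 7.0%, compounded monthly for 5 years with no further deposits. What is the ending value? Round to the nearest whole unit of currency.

C$4,820

With 12 periods per year: i = 0.00583333, n = 60.
FV = PV·(1+i)^n = 3,400 × 1.417625 = 4,819.9259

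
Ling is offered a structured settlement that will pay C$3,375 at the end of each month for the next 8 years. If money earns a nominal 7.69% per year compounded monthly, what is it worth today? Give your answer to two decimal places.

C$241,422.77

With 12 periods per year: i = 0.00640833, n = 96.
PV = PMT · [1 − (1+i)^(−n)] / i = 3375 · 71.532673 = 241,422.7701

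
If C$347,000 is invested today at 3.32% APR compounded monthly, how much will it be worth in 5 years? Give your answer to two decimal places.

C$409,564.98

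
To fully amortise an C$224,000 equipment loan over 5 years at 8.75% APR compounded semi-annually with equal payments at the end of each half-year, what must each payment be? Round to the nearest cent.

i = 0.0875/2 = 0.04375 per half-year; n = 5·2 = 10.
PMT = 224000 / ( [1 − (1+0.04375)^(−10)] / 0.04375 ) = 224000 / 7.961575 = 28,135.1358

C$28,135.14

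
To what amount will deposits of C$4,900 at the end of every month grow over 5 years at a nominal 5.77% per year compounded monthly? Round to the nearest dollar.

C$339,860

i = 0.0577/12 = 0.00480833 per month; n = 5·12 = 60.
FV = 4900 × [(1+0.00480833)^60 − 1] / 0.00480833 = 4900 × 69.359182 = 339,859.9901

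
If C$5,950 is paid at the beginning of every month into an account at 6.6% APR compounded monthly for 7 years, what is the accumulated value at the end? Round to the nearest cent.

C$636,602.56

i = 0.066/12 = 0.0055 per month; n = 7·12 = 84.
FV = 5950 × [(1+0.0055)^84 − 1] / 0.0055 × (1+i) = 5950 × 106.992027 = 636,602.5606
(Beginning-of-period payments → annuity-due factor ×(1+i).)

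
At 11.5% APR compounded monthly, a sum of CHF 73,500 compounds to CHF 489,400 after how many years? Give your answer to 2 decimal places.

16.56 years

Periodic rate i = 0.115/12 = 0.00958333.
n = ln(489400/73500) / ln(1+0.00958333) = ln(6.65850) / 0.009538 = 198.7789 months
= 198.7789/12 years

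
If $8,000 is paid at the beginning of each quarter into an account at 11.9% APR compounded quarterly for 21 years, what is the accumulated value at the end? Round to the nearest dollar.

$2,972,514

Periodic rate i = 0.119/4 = 0.02975; n = 21 × 4 = 84 periods.
Accumulation factor s(84|0.02975) × (1+i) = 371.564261; FV = 8000 × 371.564261 = 2,972,514.0916
(annuity-due: payments at period start, so ×(1+i).)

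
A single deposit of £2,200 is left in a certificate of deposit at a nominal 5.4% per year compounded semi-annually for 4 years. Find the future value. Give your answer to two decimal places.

£2,722.61

Periodic rate i = 0.054/2 = 0.027; n = 4 × 2 = 8 periods.
2,200 × (1+0.027)^8 = 2,200 × 1.237552 = 2,722.6150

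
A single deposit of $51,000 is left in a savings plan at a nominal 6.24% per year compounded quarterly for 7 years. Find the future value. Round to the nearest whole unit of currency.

Periodic rate i = 0.0624/4 = 0.0156; n = 7 × 4 = 28 periods.
FV = 51,000 × (1 + 0.0156)^28 = 78,669.3493

$78,669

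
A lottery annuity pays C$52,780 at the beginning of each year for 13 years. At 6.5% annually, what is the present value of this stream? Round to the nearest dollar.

Annuity factor a(13|0.065) × (1+i) = 9.158725; PV = 52780 × 9.158725 = 483,397.5222
(annuity-due: payments at period start, so ×(1+i).)

C$483,398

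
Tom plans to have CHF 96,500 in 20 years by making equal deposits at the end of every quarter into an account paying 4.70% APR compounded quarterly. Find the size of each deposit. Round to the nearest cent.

CHF 733.43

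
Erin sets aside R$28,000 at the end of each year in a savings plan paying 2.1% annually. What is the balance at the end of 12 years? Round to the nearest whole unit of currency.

R$377,657

Accumulation factor s(12|0.021) = 13.487762; FV = 28000 × 13.487762 = 377,657.3379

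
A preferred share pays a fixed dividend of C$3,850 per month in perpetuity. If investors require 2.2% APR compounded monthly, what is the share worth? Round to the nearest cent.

C$2,100,000.00

Periodic rate i = 0.022/12 = 0.00183333.
PV = C/r = 3850/0.00183333 = 2,100,000.0000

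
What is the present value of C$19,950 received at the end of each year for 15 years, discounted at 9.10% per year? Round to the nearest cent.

Annuity factor a(15|0.091) = 8.013323; PV = 19950 × 8.013323 = 159,865.7997

C$159,865.80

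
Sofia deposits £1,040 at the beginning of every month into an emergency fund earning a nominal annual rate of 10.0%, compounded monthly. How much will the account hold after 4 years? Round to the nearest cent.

With 12 periods per year: i = 0.00833333, n = 48.
Accumulation factor s(48|0.00833333) × (1+i) = 59.211846; FV = 1040 × 59.211846 = 61,580.3198
Payments are at the start of each period, so multiply by (1+i).

£61,580.32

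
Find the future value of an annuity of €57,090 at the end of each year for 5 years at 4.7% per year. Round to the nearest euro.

€313,573

FV = 57090 × [(1+0.047)^5 − 1] / 0.047 = 57090 × 5.492614 = 313,573.3330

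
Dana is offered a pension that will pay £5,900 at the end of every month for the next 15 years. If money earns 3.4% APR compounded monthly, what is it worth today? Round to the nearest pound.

£831,007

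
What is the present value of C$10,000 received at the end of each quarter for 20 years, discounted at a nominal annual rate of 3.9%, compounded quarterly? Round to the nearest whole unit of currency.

With 4 periods per year: i = 0.00975, n = 80.
PV = PMT · [1 − (1+i)^(−n)] / i = 10000 · 55.370141 = 553,701.4073

C$553,701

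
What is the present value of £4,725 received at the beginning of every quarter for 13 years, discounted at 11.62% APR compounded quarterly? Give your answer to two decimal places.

With 4 periods per year: i = 0.02905, n = 52.
PV = PMT · [1 − (1+i)^(−n)] / i × (1+i) = 4725 · 27.432548 = 129,618.7876
Payments are at the start of each period, so multiply by (1+i).

£129,618.79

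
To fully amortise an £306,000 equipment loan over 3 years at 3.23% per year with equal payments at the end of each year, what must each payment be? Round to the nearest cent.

£108,659.01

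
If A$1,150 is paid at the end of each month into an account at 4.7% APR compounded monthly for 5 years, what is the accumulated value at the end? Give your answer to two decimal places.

A$77,611.29

With 12 periods per year: i = 0.00391667, n = 60.
FV = PMT · [(1+i)^n − 1] / i = 1150 · 67.488076 = 77,611.2869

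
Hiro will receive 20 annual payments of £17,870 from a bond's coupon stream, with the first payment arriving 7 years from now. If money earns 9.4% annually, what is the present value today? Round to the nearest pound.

£92,502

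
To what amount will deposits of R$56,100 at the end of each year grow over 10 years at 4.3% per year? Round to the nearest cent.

R$682,987.75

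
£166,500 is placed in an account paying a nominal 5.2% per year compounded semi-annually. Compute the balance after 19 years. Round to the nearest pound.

Periodic rate i = 0.052/2 = 0.026; n = 19 × 2 = 38 periods.
FV = PV·(1+i)^n = 166,500 × 2.652160 = 441,584.6286

£441,585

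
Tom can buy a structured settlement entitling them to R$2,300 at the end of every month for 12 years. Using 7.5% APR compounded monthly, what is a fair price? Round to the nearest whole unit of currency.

R$217,963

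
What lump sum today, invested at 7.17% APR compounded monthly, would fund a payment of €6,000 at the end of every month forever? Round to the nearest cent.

Periodic rate i = 0.0717/12 = 0.005975.
PV = PMT / i = 6000 / 0.005975 = 1,004,184.1004

€1,004,184.10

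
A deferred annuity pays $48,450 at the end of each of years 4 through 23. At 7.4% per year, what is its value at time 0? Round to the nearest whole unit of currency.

PV at t=3 (ordinary 20-year annuity): 48450 × a(20|0.074) = 48450 × 10.272486 = 497,701.9701
Discount back 3 years: 497,701.9701 × (1+0.074)^(−3) = 497,701.9701 × 0.807211 = 401,750.5831

$401,751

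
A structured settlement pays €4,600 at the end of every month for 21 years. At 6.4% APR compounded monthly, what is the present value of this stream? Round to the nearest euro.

€636,755

i = 0.064/12 = 0.00533333 per month; n = 21·12 = 252.
Annuity factor a(252|0.00533333) = 138.424980; PV = 4600 × 138.424980 = 636,754.9068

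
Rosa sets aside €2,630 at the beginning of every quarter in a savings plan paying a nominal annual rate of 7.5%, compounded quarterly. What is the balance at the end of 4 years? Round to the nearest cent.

€49,458.58

With 4 periods per year: i = 0.01875, n = 16.
FV = PMT · [(1+i)^n − 1] / i × (1+i) = 2630 · 18.805545 = 49,458.5842
Payments are at the start of each period, so multiply by (1+i).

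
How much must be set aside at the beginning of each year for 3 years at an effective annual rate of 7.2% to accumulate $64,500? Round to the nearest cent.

PMT = 64500 / ( [(1+0.072)^3 − 1] / 0.072 × (1+i) ) = 64500 / 3.453109 = 18,678.8182

$18,678.82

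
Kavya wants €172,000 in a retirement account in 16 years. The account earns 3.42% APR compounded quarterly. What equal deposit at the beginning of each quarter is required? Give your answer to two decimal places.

€2,012.91

i = 0.0342/4 = 0.00855 per quarter; n = 16·4 = 64.
PMT = 172000 / ( [(1+0.00855)^64 − 1] / 0.00855 × (1+i) ) = 172000 / 85.448490 = 2,012.9086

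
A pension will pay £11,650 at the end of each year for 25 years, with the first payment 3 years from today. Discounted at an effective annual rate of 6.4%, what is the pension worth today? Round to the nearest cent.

£126,693.90

PV at t=2 (ordinary 25-year annuity): 11650 × a(25|0.064) = 11650 × 12.311558 = 143,429.6548
Discount back 2 years: 143,429.6548 × (1+0.064)^(−2) = 143,429.6548 × 0.883317 = 126,693.8977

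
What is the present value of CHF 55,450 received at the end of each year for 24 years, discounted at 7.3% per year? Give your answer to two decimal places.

CHF 619,570.56

PV = PMT · [1 − (1+i)^(−n)] / i = 55450 · 11.173500 = 619,570.5597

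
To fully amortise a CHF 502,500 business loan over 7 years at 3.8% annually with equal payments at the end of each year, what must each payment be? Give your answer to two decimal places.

PMT = 502500 / ( [1 − (1+0.038)^(−7)] / 0.038 ) = 502500 / 6.046668 = 83,103.6222

CHF 83,103.62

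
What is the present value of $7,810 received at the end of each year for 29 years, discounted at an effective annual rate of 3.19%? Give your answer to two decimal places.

Annuity factor a(29|0.0319) = 18.737862; PV = 7810 × 18.737862 = 146,342.6995

$146,342.70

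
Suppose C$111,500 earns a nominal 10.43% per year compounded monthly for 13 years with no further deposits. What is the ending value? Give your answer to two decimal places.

C$430,120.76

i = 0.1043/12 = 0.00869167 per month; n = 13·12 = 156.
FV = 111,500 × (1 + 0.00869167)^156 = 430,120.7565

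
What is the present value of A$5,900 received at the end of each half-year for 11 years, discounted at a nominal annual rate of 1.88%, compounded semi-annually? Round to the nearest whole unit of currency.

With 2 periods per year: i = 0.0094, n = 22.
PV = PMT · [1 − (1+i)^(−n)] / i = 5900 · 19.790626 = 116,764.6957

A$116,765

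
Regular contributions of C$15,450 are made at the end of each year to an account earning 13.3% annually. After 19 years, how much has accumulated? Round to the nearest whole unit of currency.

FV = 15450 × [(1+0.133)^19 − 1] / 0.133 = 15450 × 73.114914 = 1,129,625.4176

C$1,129,625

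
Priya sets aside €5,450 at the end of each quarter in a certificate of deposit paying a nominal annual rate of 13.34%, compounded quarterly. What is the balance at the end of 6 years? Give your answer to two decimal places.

Periodic rate i = 0.1334/4 = 0.03335; n = 6 × 4 = 24 periods.
FV = 5450 × [(1+0.03335)^24 − 1] / 0.03335 = 5450 × 35.908528 = 195,701.4801

€195,701.48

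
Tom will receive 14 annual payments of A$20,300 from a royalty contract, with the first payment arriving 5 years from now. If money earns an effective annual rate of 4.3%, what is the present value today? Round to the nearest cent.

A$177,660.54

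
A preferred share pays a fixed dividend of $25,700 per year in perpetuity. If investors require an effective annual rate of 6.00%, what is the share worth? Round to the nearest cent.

PV = PMT / i = 25700 / 0.06 = 428,333.3333

$428,333.33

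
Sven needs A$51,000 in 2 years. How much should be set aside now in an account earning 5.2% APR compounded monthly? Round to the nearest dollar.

Periodic rate i = 0.052/12 = 0.00433333; n = 2 × 12 = 24 periods.
PV = 51,000 / (1 + 0.00433333)^24 = 51,000 / 1.109351 = 45,972.8184

A$45,973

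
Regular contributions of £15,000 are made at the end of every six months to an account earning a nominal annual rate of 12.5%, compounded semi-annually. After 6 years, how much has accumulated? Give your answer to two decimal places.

With 2 periods per year: i = 0.0625, n = 12.
Accumulation factor s(12|0.0625) = 17.118240; FV = 15000 × 17.118240 = 256,773.5980

£256,773.60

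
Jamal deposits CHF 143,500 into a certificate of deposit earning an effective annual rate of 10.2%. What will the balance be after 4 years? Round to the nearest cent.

CHF 211,630.51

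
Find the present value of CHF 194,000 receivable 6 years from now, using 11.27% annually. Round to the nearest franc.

CHF 102,219

PV = 194,000 / (1 + 0.1127)^6 = 194,000 / 1.897879 = 102,219.3704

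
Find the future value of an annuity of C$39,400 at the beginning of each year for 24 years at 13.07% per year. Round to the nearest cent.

Accumulation factor s(24|0.1307) × (1+i) = 156.320502; FV = 39400 × 156.320502 = 6,159,027.7807
(annuity-due: payments at period start, so ×(1+i).)

C$6,159,027.78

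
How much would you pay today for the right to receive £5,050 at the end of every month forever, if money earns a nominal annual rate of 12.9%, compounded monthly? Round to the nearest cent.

Periodic rate i = 0.129/12 = 0.01075.
PV = C/r = 5050/0.01075 = 469,767.4419

£469,767.44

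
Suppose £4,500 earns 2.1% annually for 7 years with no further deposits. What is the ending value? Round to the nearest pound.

4,500 × (1+0.021)^7 = 4,500 × 1.156592 = 5,204.6641

£5,205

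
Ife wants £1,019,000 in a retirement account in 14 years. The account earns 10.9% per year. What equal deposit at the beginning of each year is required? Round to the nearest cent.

FV-annuity factor × (1+i) = 33.131551; PMT = 1.019e+06 / 33.131551 = 30,756.1819

£30,756.18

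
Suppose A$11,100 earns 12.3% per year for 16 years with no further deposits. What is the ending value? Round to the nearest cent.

FV = 11,100 × (1 + 0.123)^16 = 71,023.0108

A$71,023.01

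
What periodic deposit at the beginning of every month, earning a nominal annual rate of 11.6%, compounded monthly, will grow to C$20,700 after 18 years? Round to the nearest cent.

C$28.36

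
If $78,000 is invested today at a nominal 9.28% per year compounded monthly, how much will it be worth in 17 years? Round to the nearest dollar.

$375,493

i = 0.0928/12 = 0.00773333 per month; n = 17·12 = 204.
78,000 × (1+0.00773333)^204 = 78,000 × 4.814014 = 375,493.0796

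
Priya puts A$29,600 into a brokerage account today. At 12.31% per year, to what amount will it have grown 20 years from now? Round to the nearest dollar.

FV = 29,600 × (1 + 0.1231)^20 = 301,759.0168

A$301,759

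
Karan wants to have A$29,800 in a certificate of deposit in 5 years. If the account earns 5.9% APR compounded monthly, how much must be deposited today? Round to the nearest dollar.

A$22,203

i = 0.059/12 = 0.00491667 per month; n = 5·12 = 60.
PV = FV·(1+i)^(−n) = 29,800 × 0.745070 = 22,203.0848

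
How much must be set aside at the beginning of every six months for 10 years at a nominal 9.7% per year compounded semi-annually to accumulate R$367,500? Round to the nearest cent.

R$10,769.20

i = 0.097/2 = 0.0485 per half-year; n = 10·2 = 20.
FV-annuity factor × (1+i) = 34.125092; PMT = 367500 / 34.125092 = 10,769.2017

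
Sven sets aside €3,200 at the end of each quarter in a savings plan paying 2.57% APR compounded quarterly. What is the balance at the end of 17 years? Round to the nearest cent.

€271,808.00

Periodic rate i = 0.0257/4 = 0.006425; n = 17 × 4 = 68 periods.
FV = PMT · [(1+i)^n − 1] / i = 3200 · 84.940001 = 271,808.0040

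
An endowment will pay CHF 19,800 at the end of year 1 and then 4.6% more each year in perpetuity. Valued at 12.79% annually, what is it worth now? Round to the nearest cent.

CHF 241,758.24

PV = PMT / (i − g) = 19800 / (0.1279 − 0.046) = 19800 / 0.081900 = 241,758.2418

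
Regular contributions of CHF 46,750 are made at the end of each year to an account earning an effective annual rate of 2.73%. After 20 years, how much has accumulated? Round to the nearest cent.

FV = PMT · [(1+i)^n − 1] / i = 46750 · 26.144442 = 1,222,252.6693

CHF 1,222,252.67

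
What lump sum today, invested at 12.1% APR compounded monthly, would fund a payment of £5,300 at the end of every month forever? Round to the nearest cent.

Periodic rate i = 0.121/12 = 0.0100833.
PV = PMT / i = 5300 / 0.0100833 = 525,619.8347

£525,619.83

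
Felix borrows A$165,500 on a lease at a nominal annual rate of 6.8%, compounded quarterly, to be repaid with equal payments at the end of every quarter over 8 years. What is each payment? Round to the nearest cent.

A$6,748.33

With 4 periods per year: i = 0.017, n = 32.
Annuity-PV factor = 24.524598; PMT = 165500 / 24.524598 = 6,748.3266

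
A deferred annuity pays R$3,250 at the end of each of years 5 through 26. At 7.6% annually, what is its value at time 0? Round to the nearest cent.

R$25,534.97

PV at t=4 (ordinary 22-year annuity): 3250 × a(22|0.076) = 3250 × 10.531763 = 34,228.2311
PV₀ = 34,228.2311 / (1+0.076)^4 = 34,228.2311 / 1.340445 = 25,534.9711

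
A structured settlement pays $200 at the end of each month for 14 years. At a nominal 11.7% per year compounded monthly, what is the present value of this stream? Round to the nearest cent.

i = 0.117/12 = 0.00975 per month; n = 14·12 = 168.
Annuity factor a(168|0.00975) = 82.470093; PV = 200 × 82.470093 = 16,494.0187

$16,494.02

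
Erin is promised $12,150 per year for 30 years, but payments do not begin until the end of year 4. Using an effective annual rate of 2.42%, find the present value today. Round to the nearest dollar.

$239,244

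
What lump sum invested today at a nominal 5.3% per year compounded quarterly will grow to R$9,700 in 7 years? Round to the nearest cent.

Periodic rate i = 0.053/4 = 0.01325; n = 7 × 4 = 28 periods.
PV = 9,700 / (1 + 0.01325)^28 = 9,700 / 1.445657 = 6,709.7538

R$6,709.75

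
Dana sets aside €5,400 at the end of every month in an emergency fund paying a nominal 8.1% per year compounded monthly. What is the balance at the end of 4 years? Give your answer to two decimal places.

€304,914.38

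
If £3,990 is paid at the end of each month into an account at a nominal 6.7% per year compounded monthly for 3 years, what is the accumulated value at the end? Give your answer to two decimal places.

£158,605.33

i = 0.067/12 = 0.00558333 per month; n = 3·12 = 36.
Accumulation factor s(36|0.00558333) = 39.750709; FV = 3990 × 39.750709 = 158,605.3303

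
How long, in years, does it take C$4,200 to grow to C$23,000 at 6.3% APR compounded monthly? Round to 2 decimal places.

27.06 years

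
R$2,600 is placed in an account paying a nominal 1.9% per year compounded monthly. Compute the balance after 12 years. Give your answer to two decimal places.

R$3,265.23

With 12 periods per year: i = 0.00158333, n = 144.
2,600 × (1+0.00158333)^144 = 2,600 × 1.255859 = 3,265.2330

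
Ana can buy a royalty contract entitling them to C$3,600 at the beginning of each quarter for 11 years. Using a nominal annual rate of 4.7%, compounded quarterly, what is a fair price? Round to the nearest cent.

i = 0.047/4 = 0.01175 per quarter; n = 11·4 = 44.
Annuity factor a(44|0.01175) × (1+i) = 34.605583; PV = 3600 × 34.605583 = 124,580.1003
Payments are at the start of each period, so multiply by (1+i).

C$124,580.10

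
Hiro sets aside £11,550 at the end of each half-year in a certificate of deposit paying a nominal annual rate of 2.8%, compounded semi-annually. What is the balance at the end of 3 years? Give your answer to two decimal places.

£71,771.25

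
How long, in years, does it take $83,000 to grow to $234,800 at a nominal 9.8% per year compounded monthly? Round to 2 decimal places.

10.65 years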